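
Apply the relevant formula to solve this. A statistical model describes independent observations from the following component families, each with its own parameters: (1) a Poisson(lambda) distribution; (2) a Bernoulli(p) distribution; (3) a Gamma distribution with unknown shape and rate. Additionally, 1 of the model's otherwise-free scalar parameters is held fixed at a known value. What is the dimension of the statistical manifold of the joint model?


The dimension of a statistical manifold equals the number of free
(independent) real parameters of the model. For a product of independent
blocks the parameter counts add.
- Poisson (lambda): 1.
- Bernoulli (p): 1.
- Gamma (shape, rate): 2.
Total = 1 + 1 + 2 = 4.
1 parameter(s) fixed at known values: 4 - 1 = 3.
Dimension = 3

3


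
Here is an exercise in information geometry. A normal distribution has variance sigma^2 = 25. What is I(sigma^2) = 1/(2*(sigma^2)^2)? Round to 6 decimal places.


Fisher information for variance: I(sigma^2) = 1/(2*sigma^4).
sigma^2 = 25, so sigma^4 = 625.
I = 1/(2*625) = 1/1250 = 0.000800

0.000800


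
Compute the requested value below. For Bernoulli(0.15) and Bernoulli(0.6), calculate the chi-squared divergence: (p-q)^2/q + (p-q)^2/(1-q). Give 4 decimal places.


Chi-squared divergence between Bernoulli distributions:
chi^2 = (p-q)^2/q + (p-q)^2/(1-q).
p = 0.15, q = 0.6, p-q = -0.45.
(p-q)^2 = 0.2025.
term1 = 0.2025/0.6 = 0.3375.
term2 = 0.2025/0.4 = 0.50625.
chi^2 = 0.3375 + 0.50625 = 0.8437

0.8437


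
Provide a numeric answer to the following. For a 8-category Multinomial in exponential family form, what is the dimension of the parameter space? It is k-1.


Exponential family dimension calculation:
For Multinomial with k=8 categories, dim = k-1 = 7.

7


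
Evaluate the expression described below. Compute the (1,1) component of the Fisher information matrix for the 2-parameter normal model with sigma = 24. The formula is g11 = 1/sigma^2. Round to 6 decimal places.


For the 2-parameter normal family, the Fisher metric has:
  g11 = 1/sigma^2, g22 = 2/sigma^2.
sigma = 24, sigma^2 = 576.
g11 = 0.001736

0.001736


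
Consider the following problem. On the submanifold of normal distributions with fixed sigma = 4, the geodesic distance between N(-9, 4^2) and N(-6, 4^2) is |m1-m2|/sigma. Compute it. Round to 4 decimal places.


On the fixed-variance normal subfamily, geodesic distance = |m1-m2|/sigma.
|-9 - -6| = 3.
sigma = 4.
d = 3/4 = 0.7500

0.7500


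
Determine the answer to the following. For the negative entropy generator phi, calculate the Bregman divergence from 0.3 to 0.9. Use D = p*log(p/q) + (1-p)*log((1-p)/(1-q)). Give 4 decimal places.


Bregman divergence with negative entropy generator:
D = p*log(p/q) + (1-p)*log((1-p)/(1-q)).
p = 0.3, q = 0.9.
p*log(p/q) = 0.3*log(0.3/0.9) = -0.329584.
(1-p)*log((1-p)/(1-q)) = 0.7*log(0.7/0.1) = 1.362137.
D = -0.329584 + 1.362137 = 1.0326

1.0326


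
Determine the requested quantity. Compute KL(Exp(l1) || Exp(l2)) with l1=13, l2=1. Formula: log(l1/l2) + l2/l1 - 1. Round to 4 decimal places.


KL divergence for exponential family:
KL = log(l1/l2) + l2/l1 - 1.
log(13/1) = 2.564949.
1/13 = 0.076923.
KL = 2.564949 + 0.076923 - 1 = 1.6419

1.6419


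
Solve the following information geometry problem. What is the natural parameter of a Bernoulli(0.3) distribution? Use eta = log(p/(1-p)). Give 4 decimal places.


Natural parameter for Bernoulli: eta = log(p/(1-p)).
p = 0.3, 1-p = 0.7.
p/(1-p) = 0.428571.
eta = log(0.428571) = -0.8473

-0.8473


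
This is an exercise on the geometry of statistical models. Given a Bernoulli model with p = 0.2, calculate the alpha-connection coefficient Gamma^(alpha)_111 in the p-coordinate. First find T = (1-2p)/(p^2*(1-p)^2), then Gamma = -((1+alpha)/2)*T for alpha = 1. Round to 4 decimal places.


Skewness (Amari-Chentsov) tensor: T = (1-2p)/(p^2*(1-p)^2).
p = 0.2, 1-2p = 0.6, p^2 = 0.04, (1-p)^2 = 0.64.
T = 0.6/(0.04 * 0.64) = 23.4375.
In the p-coordinate, Gamma^(alpha) = Gamma^(0) - (alpha/2)*T with Gamma^(0) = (1/2)*g'(p) = -T/2,
so Gamma^(alpha) = -((1+alpha)/2)*T.
alpha = 1, -(1+alpha)/2 = -1.0.
Gamma = -1.0 * 23.4375 = -23.4375

-23.4375


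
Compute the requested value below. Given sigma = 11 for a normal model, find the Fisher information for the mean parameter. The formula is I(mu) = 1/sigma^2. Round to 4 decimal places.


The Fisher information for the mean of a normal distribution is I(mu) = 1/sigma^2.
sigma = 11, so sigma^2 = 121.
I(mu) = 1/121 = 0.0083

0.0083


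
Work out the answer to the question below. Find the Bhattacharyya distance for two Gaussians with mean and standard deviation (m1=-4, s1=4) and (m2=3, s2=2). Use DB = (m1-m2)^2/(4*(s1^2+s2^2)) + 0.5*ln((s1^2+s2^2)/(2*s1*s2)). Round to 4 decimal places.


Bhattacharyya distance between two Gaussians:
DB = (m1-m2)^2/(4*(s1^2+s2^2)) + (1/2)*ln((s1^2+s2^2)/(2*s1*s2)).
(m1-m2)^2 = (-7)^2 = 49.
s1^2+s2^2 = 16 + 4 = 20.
term1 = 49/80 = 0.6125.
term2 = 0.5*ln(20/16.0) = 0.111572.
DB = 0.6125 + 0.111572 = 0.7241

0.7241


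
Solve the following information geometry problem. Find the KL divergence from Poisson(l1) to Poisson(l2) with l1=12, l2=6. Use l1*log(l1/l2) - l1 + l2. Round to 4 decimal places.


KL divergence for Poisson:
KL = l1*log(l1/l2) - l1 + l2.
l1 = 12, l2 = 6.
log(12/6) = 0.693147.
l1*log(l1/l2) = 12 * 0.693147 = 8.317766.
KL = 8.317766 - 12 + 6 = 2.3178

2.3178


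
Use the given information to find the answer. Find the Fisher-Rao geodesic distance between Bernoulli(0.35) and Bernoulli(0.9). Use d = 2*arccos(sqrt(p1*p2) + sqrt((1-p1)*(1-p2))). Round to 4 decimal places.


Geodesic distance on Bernoulli manifold:
d(p1,p2) = 2*arccos(sqrt(p1*p2) + sqrt((1-p1)*(1-p2))).
sqrt(p1*p2) = sqrt(0.35*0.9) = 0.561249.
sqrt((1-p1)*(1-p2)) = sqrt(0.65*0.1) = 0.254951.
arg = 0.561249 + 0.254951 = 0.8162.
d = 2*arccos(0.8162) = 1.2320

1.2320


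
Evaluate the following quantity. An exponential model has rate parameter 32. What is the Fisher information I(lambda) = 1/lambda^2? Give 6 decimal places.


Fisher information for exponential: I(lambda) = 1/lambda^2.
lambda = 32, lambda^2 = 1024.
I = 1/1024 = 0.000977

0.000977


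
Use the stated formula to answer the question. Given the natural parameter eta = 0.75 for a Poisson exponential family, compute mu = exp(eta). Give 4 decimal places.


Expectation parameter for Poisson exponential family:
mu = exp(eta).
eta = 0.75.
mu = exp(0.75) = 2.1170

2.1170


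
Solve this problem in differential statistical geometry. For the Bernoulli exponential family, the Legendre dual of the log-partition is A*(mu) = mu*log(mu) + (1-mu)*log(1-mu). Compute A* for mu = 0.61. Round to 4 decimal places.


Legendre transform for Bernoulli:
A*(mu) = mu*log(mu) + (1-mu)*log(1-mu).
mu = 0.61, 1-mu = 0.39.
mu*log(mu) = 0.61*log(0.61) = -0.301521.
(1-mu)*log(1-mu) = 0.39*log(0.39) = -0.367227.
A* = -0.301521 + -0.367227 = -0.6687

-0.6687


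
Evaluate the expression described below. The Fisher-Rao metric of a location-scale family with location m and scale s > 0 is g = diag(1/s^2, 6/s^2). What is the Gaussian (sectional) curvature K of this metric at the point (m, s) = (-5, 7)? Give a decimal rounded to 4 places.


The metric has the form g = (A dm^2 + B ds^2)/s^2 with A = 1, B = 6.
Substitute u = sqrt(A/B)*m: g = B*(du^2 + ds^2)/s^2, i.e. B times the
Poincare upper half-plane metric, which has constant Gaussian curvature -1.
Scaling a 2D metric by a constant c divides the Gaussian curvature by c,
so K = -1/B = -1/(6) = -0.1667 everywhere (the point (m, s) = (-5, 7) is irrelevant:
the curvature is constant).
The requested Gaussian curvature is K = -0.1667.

-0.1667


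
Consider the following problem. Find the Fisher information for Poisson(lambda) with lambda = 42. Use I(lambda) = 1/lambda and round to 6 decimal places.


Fisher information for Poisson: I(lambda) = 1/lambda.
lambda = 42.
I(lambda) = 1/42 = 0.023810

0.023810


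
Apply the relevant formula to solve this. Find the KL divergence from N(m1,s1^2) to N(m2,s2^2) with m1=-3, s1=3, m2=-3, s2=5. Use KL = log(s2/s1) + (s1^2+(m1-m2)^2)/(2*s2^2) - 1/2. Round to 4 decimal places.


KL divergence between normal distributions:
KL = log(s2/s1) + (s1^2 + (m1-m2)^2)/(2*s2^2) - 1/2.
log(5/3) = 0.510826.
(3^2 + (-3--3)^2)/(2*5^2) = (9 + 0)/50 = 0.18.
KL = 0.510826 + 0.18 - 0.5 = 0.1908

0.1908


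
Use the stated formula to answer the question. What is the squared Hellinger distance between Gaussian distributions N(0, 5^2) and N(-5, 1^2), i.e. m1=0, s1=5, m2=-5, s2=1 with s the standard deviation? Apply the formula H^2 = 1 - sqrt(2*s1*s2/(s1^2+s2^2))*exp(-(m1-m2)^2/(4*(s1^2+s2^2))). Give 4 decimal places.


Squared Hellinger distance for Gaussians:
H^2 = 1 - sqrt(2*s1*s2/(s1^2+s2^2)) * exp(-(m1-m2)^2/(4*(s1^2+s2^2))).
s1^2 = 25, s2^2 = 1, s1^2+s2^2 = 26.
sqrt(2*5*1/(26)) = 0.620174.
(m1-m2)^2 = (5)^2 = 25.
exp(-25/(4*26)) = exp(-0.240385) = 0.786325.
H^2 = 1 - 0.620174*0.786325 = 0.5123

0.5123


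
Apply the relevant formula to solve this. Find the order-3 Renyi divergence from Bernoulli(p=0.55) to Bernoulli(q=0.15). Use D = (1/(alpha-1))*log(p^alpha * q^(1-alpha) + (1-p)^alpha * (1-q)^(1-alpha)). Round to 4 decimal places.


Renyi divergence of order alpha between Bernoulli distributions:
D = (1/(alpha-1))*log(p^alpha * q^(1-alpha) + (1-p)^alpha * (1-q)^(1-alpha)).
alpha = 3, p = 0.55, q = 0.15.
p^alpha * q^(1-alpha) = 0.55^3 * 0.15^-2 = 7.394444.
(1-p)^alpha * (1-q)^(1-alpha) = 0.45^3 * 0.85^-2 = 0.126125.
sum = 7.394444 + 0.126125 = 7.520569.
D = (1/2)*log(7.520569) = 1.0088

1.0088


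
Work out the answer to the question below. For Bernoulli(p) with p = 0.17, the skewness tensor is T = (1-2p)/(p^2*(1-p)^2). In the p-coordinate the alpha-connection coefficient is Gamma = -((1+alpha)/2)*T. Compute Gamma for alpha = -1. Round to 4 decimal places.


Skewness (Amari-Chentsov) tensor: T = (1-2p)/(p^2*(1-p)^2).
p = 0.17, 1-2p = 0.66, p^2 = 0.0289, (1-p)^2 = 0.6889.
T = 0.66/(0.0289 * 0.6889) = 33.150487.
In the p-coordinate, Gamma^(alpha) = Gamma^(0) - (alpha/2)*T with Gamma^(0) = (1/2)*g'(p) = -T/2,
so Gamma^(alpha) = -((1+alpha)/2)*T.
alpha = -1, -(1+alpha)/2 = 0.0.
Gamma = 0.0 * 33.150487 = 0.0000

0.0000


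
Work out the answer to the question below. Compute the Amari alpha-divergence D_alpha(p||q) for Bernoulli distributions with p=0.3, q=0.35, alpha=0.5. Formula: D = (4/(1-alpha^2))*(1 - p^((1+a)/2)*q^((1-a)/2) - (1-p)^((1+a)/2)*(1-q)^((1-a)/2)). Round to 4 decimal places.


Amari alpha-divergence:
D = (4/(1-alpha^2))*(1 - p^((1+a)/2)*q^((1-a)/2) - (1-p)^((1+a)/2)*(1-q)^((1-a)/2)).
alpha = 0.5, p = 0.3, q = 0.35.
e1 = (1+alpha)/2 = 0.75, e2 = (1-alpha)/2 = 0.25.
t1 = p^e1 * q^e2 = 0.3^0.75 * 0.35^0.25 = 0.311787.
t2 = (1-p)^e1 * (1-q)^e2 = 0.7^0.75 * 0.65^0.25 = 0.687151.
4/(1-alpha^2) = 5.333333.
D = 5.333333*(1 - 0.311787 - 0.687151) = 0.0057

0.0057


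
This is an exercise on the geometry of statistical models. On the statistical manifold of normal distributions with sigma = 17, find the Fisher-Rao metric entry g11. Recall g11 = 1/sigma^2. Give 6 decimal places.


For the 2-parameter normal family, the Fisher metric has:
  g11 = 1/sigma^2, g22 = 2/sigma^2.
sigma = 17, sigma^2 = 289.
g11 = 0.003460

0.003460


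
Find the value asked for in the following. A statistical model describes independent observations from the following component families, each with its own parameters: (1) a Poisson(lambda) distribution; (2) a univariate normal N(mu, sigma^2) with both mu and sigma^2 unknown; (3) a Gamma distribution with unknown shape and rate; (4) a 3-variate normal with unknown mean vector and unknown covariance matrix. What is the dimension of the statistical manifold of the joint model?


The dimension of a statistical manifold equals the number of free
(independent) real parameters of the model. For a product of independent
blocks the parameter counts add.
- Poisson (lambda): 1.
- normal (mu, sigma^2): 2.
- Gamma (shape, rate): 2.
- 3-variate normal: 3 (mean) + 3*4/2 = 6 (symmetric covariance) = 9.
Total = 1 + 2 + 2 + 9 = 14.
Dimension = 14

14


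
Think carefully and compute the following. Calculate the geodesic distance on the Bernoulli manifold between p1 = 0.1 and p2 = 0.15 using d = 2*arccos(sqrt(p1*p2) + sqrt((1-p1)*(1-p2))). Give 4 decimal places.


Geodesic distance on Bernoulli manifold:
d(p1,p2) = 2*arccos(sqrt(p1*p2) + sqrt((1-p1)*(1-p2))).
sqrt(p1*p2) = sqrt(0.1*0.15) = 0.122474.
sqrt((1-p1)*(1-p2)) = sqrt(0.9*0.85) = 0.874643.
arg = 0.122474 + 0.874643 = 0.997117.
d = 2*arccos(0.997117) = 0.1519

0.1519


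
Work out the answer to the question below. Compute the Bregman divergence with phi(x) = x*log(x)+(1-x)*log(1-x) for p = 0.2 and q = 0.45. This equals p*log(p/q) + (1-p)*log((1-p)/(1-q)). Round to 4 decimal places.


Bregman divergence with negative entropy generator:
D = p*log(p/q) + (1-p)*log((1-p)/(1-q)).
p = 0.2, q = 0.45.
p*log(p/q) = 0.2*log(0.2/0.45) = -0.162186.
(1-p)*log((1-p)/(1-q)) = 0.8*log(0.8/0.55) = 0.299755.
D = -0.162186 + 0.299755 = 0.1376

0.1376


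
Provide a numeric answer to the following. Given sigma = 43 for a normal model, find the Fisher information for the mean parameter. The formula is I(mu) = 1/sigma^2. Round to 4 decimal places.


The Fisher information for the mean of a normal distribution is I(mu) = 1/sigma^2.
sigma = 43, so sigma^2 = 1849.
I(mu) = 1/1849 = 0.0005

0.0005


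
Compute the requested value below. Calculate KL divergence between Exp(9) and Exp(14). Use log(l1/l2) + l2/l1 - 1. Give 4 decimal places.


KL divergence for exponential family:
KL = log(l1/l2) + l2/l1 - 1.
log(9/14) = -0.441833.
14/9 = 1.555556.
KL = -0.441833 + 1.555556 - 1 = 0.1137

0.1137


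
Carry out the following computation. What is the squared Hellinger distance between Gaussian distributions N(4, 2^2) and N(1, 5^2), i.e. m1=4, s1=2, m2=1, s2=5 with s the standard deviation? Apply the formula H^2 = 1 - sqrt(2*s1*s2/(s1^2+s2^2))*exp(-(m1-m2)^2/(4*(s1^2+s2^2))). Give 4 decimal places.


Squared Hellinger distance for Gaussians:
H^2 = 1 - sqrt(2*s1*s2/(s1^2+s2^2)) * exp(-(m1-m2)^2/(4*(s1^2+s2^2))).
s1^2 = 4, s2^2 = 25, s1^2+s2^2 = 29.
sqrt(2*2*5/(29)) = 0.830455.
(m1-m2)^2 = (3)^2 = 9.
exp(-9/(4*29)) = exp(-0.077586) = 0.925347.
H^2 = 1 - 0.830455*0.925347 = 0.2315

0.2315


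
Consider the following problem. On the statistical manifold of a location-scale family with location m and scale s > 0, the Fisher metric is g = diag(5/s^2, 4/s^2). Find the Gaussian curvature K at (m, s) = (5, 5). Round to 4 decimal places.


The metric has the form g = (A dm^2 + B ds^2)/s^2 with A = 5, B = 4.
Substitute u = sqrt(A/B)*m: g = B*(du^2 + ds^2)/s^2, i.e. B times the
Poincare upper half-plane metric, which has constant Gaussian curvature -1.
Scaling a 2D metric by a constant c divides the Gaussian curvature by c,
so K = -1/B = -1/(4) = -0.2500 everywhere (the point (m, s) = (5, 5) is irrelevant:
the curvature is constant).
The requested Gaussian curvature is K = -0.2500.

-0.2500


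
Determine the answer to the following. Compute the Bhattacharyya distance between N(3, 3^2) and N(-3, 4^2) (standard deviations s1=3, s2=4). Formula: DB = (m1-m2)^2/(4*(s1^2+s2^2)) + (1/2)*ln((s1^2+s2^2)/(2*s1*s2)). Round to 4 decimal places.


Bhattacharyya distance between two Gaussians:
DB = (m1-m2)^2/(4*(s1^2+s2^2)) + (1/2)*ln((s1^2+s2^2)/(2*s1*s2)).
(m1-m2)^2 = (6)^2 = 36.
s1^2+s2^2 = 9 + 16 = 25.
term1 = 36/100 = 0.36.
term2 = 0.5*ln(25/24.0) = 0.020411.
DB = 0.36 + 0.020411 = 0.3804

0.3804


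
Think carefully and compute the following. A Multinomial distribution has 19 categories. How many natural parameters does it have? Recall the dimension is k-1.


Exponential family dimension calculation:
For Multinomial with k=19 categories, dim = k-1 = 18.

18


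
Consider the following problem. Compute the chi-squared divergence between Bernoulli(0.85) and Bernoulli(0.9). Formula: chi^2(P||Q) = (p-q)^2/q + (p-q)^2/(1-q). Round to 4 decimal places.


Chi-squared divergence between Bernoulli distributions:
chi^2 = (p-q)^2/q + (p-q)^2/(1-q).
p = 0.85, q = 0.9, p-q = -0.05.
(p-q)^2 = 0.0025.
term1 = 0.0025/0.9 = 0.002778.
term2 = 0.0025/0.1 = 0.025.
chi^2 = 0.002778 + 0.025 = 0.0278

0.0278


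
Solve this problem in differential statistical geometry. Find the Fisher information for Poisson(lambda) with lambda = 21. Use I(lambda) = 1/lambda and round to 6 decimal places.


Fisher information for Poisson: I(lambda) = 1/lambda.
lambda = 21.
I(lambda) = 1/21 = 0.047619

0.047619


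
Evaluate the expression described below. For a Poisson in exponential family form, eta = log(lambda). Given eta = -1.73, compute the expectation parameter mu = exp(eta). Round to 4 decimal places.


Expectation parameter for Poisson exponential family:
mu = exp(eta).
eta = -1.73.
mu = exp(-1.73) = 0.1773

0.1773


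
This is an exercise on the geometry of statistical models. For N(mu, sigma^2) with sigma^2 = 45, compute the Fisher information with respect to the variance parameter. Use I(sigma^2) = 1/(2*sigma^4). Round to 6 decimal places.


Fisher information for variance: I(sigma^2) = 1/(2*sigma^4).
sigma^2 = 45, so sigma^4 = 2025.
I = 1/(2*2025) = 1/4050 = 0.000247

0.000247


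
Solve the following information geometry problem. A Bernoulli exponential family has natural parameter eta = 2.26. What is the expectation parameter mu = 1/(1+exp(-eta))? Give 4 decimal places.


Dual coordinate (expectation parameter) for Bernoulli:
mu = 1/(1+exp(-eta)).
eta = 2.26.
exp(-eta) = exp(-2.26) = 0.10435.
mu = 1/(1+0.10435) = 0.9055

0.9055


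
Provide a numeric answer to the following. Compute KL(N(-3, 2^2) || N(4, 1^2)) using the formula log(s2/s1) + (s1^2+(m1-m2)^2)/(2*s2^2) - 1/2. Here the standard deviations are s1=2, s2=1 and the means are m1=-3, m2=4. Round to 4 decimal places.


KL divergence between normal distributions:
KL = log(s2/s1) + (s1^2 + (m1-m2)^2)/(2*s2^2) - 1/2.
log(1/2) = -0.693147.
(2^2 + (-3-4)^2)/(2*1^2) = (4 + 49)/2 = 26.5.
KL = -0.693147 + 26.5 - 0.5 = 25.3069

25.3069


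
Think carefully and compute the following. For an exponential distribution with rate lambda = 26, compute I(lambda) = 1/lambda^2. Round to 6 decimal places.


Fisher information for exponential: I(lambda) = 1/lambda^2.
lambda = 26, lambda^2 = 676.
I = 1/676 = 0.001479

0.001479


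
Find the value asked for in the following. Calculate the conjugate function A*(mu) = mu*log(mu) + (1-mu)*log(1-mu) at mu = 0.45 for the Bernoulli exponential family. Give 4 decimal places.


Legendre transform for Bernoulli:
A*(mu) = mu*log(mu) + (1-mu)*log(1-mu).
mu = 0.45, 1-mu = 0.55.
mu*log(mu) = 0.45*log(0.45) = -0.359328.
(1-mu)*log(1-mu) = 0.55*log(0.55) = -0.32881.
A* = -0.359328 + -0.32881 = -0.6881

-0.6881


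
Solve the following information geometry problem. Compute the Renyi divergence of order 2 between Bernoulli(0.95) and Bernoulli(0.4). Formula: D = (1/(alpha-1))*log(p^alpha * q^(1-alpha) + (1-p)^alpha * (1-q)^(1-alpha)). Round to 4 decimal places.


Renyi divergence of order alpha between Bernoulli distributions:
D = (1/(alpha-1))*log(p^alpha * q^(1-alpha) + (1-p)^alpha * (1-q)^(1-alpha)).
alpha = 2, p = 0.95, q = 0.4.
p^alpha * q^(1-alpha) = 0.95^2 * 0.4^-1 = 2.25625.
(1-p)^alpha * (1-q)^(1-alpha) = 0.05^2 * 0.6^-1 = 0.004167.
sum = 2.25625 + 0.004167 = 2.260417.
D = (1/1)*log(2.260417) = 0.8155

0.8155


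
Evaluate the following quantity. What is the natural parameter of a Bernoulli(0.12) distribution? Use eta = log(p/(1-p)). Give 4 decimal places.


Natural parameter for Bernoulli: eta = log(p/(1-p)).
p = 0.12, 1-p = 0.88.
p/(1-p) = 0.136364.
eta = log(0.136364) = -1.9924

-1.9924


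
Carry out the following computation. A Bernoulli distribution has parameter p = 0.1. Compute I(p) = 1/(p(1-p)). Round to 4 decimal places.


For Bernoulli(p), Fisher information is I(p) = 1/(p*(1-p)).
p = 0.1, 1-p = 0.9.
p*(1-p) = 0.09.
I(p) = 1/0.09 = 11.1111

11.1111


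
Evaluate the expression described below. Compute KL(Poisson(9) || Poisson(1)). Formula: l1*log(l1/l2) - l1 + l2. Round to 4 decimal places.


KL divergence for Poisson:
KL = l1*log(l1/l2) - l1 + l2.
l1 = 9, l2 = 1.
log(9/1) = 2.197225.
l1*log(l1/l2) = 9 * 2.197225 = 19.775021.
KL = 19.775021 - 9 + 1 = 11.7750

11.7750


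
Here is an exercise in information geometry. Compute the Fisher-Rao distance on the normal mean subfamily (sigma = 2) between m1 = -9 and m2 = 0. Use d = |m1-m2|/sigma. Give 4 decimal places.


On the fixed-variance normal subfamily, geodesic distance = |m1-m2|/sigma.
|-9 - 0| = 9.
sigma = 2.
d = 9/2 = 4.5000

4.5000


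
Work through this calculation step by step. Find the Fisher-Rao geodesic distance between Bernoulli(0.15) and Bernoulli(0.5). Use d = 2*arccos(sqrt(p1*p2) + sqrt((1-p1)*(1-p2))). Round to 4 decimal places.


Geodesic distance on Bernoulli manifold:
d(p1,p2) = 2*arccos(sqrt(p1*p2) + sqrt((1-p1)*(1-p2))).
sqrt(p1*p2) = sqrt(0.15*0.5) = 0.273861.
sqrt((1-p1)*(1-p2)) = sqrt(0.85*0.5) = 0.65192.
arg = 0.273861 + 0.65192 = 0.925782.
d = 2*arccos(0.925782) = 0.7754

0.7754


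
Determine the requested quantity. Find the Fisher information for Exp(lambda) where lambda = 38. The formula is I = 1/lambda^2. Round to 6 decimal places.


Fisher information for exponential: I(lambda) = 1/lambda^2.
lambda = 38, lambda^2 = 1444.
I = 1/1444 = 0.000693

0.000693


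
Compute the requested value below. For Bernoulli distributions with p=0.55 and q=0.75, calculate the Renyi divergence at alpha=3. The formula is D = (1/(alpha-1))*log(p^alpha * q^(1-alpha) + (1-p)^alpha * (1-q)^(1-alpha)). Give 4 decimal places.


Renyi divergence of order alpha between Bernoulli distributions:
D = (1/(alpha-1))*log(p^alpha * q^(1-alpha) + (1-p)^alpha * (1-q)^(1-alpha)).
alpha = 3, p = 0.55, q = 0.75.
p^alpha * q^(1-alpha) = 0.55^3 * 0.75^-2 = 0.295778.
(1-p)^alpha * (1-q)^(1-alpha) = 0.45^3 * 0.25^-2 = 1.458.
sum = 0.295778 + 1.458 = 1.753778.
D = (1/2)*log(1.753778) = 0.2809

0.2809


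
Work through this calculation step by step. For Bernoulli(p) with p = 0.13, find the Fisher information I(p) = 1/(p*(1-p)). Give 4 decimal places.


For Bernoulli(p), Fisher information is I(p) = 1/(p*(1-p)).
p = 0.13, 1-p = 0.87.
p*(1-p) = 0.1131.
I(p) = 1/0.1131 = 8.8417

8.8417


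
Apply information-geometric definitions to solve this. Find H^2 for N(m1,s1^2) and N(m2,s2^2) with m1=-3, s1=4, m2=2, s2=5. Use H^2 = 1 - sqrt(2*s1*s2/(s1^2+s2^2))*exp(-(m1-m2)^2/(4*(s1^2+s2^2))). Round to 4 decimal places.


Squared Hellinger distance for Gaussians:
H^2 = 1 - sqrt(2*s1*s2/(s1^2+s2^2)) * exp(-(m1-m2)^2/(4*(s1^2+s2^2))).
s1^2 = 16, s2^2 = 25, s1^2+s2^2 = 41.
sqrt(2*4*5/(41)) = 0.98773.
(m1-m2)^2 = (-5)^2 = 25.
exp(-25/(4*41)) = exp(-0.152439) = 0.858611.
H^2 = 1 - 0.98773*0.858611 = 0.1519

0.1519


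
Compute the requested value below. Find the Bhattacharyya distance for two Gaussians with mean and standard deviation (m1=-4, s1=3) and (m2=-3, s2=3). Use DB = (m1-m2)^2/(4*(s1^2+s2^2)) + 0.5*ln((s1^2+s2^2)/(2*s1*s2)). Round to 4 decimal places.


Bhattacharyya distance between two Gaussians:
DB = (m1-m2)^2/(4*(s1^2+s2^2)) + (1/2)*ln((s1^2+s2^2)/(2*s1*s2)).
(m1-m2)^2 = (-1)^2 = 1.
s1^2+s2^2 = 9 + 9 = 18.
term1 = 1/72 = 0.013889.
term2 = 0.5*ln(18/18.0) = 0.0.
DB = 0.013889 + 0.0 = 0.0139

0.0139


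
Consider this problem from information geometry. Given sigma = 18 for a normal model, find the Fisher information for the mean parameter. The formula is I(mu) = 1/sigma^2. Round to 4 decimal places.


The Fisher information for the mean of a normal distribution is I(mu) = 1/sigma^2.
sigma = 18, so sigma^2 = 324.
I(mu) = 1/324 = 0.0031

0.0031


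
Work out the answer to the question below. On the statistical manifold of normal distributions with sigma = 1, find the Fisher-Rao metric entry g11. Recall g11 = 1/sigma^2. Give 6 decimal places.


For the 2-parameter normal family, the Fisher metric has:
  g11 = 1/sigma^2, g22 = 2/sigma^2.
sigma = 1, sigma^2 = 1.
g11 = 1.000000

1.000000


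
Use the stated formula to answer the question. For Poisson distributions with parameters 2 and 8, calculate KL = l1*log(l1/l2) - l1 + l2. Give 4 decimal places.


KL divergence for Poisson:
KL = l1*log(l1/l2) - l1 + l2.
l1 = 2, l2 = 8.
log(2/8) = -1.386294.
l1*log(l1/l2) = 2 * -1.386294 = -2.772589.
KL = -2.772589 - 2 + 8 = 3.2274

3.2274


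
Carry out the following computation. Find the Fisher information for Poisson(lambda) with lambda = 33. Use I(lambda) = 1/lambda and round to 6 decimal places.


Fisher information for Poisson: I(lambda) = 1/lambda.
lambda = 33.
I(lambda) = 1/33 = 0.030303

0.030303


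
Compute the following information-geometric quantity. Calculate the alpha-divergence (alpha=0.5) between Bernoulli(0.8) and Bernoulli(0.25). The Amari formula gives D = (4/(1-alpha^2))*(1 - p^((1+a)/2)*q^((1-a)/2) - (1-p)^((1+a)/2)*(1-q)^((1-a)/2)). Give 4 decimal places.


Amari alpha-divergence:
D = (4/(1-alpha^2))*(1 - p^((1+a)/2)*q^((1-a)/2) - (1-p)^((1+a)/2)*(1-q)^((1-a)/2)).
alpha = 0.5, p = 0.8, q = 0.25.
e1 = (1+alpha)/2 = 0.75, e2 = (1-alpha)/2 = 0.25.
t1 = p^e1 * q^e2 = 0.8^0.75 * 0.25^0.25 = 0.59814.
t2 = (1-p)^e1 * (1-q)^e2 = 0.2^0.75 * 0.75^0.25 = 0.278316.
4/(1-alpha^2) = 5.333333.
D = 5.333333*(1 - 0.59814 - 0.278316) = 0.6589

0.6589


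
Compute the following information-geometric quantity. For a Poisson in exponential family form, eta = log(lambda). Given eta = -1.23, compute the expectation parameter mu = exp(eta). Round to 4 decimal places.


Expectation parameter for Poisson exponential family:
mu = exp(eta).
eta = -1.23.
mu = exp(-1.23) = 0.2923

0.2923


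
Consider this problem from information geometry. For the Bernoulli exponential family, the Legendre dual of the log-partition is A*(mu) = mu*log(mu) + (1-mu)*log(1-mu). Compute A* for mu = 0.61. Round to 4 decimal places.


Legendre transform for Bernoulli:
A*(mu) = mu*log(mu) + (1-mu)*log(1-mu).
mu = 0.61, 1-mu = 0.39.
mu*log(mu) = 0.61*log(0.61) = -0.301521.
(1-mu)*log(1-mu) = 0.39*log(0.39) = -0.367227.
A* = -0.301521 + -0.367227 = -0.6687

-0.6687


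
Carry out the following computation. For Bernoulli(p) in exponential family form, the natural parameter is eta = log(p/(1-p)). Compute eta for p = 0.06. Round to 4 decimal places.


Natural parameter for Bernoulli: eta = log(p/(1-p)).
p = 0.06, 1-p = 0.94.
p/(1-p) = 0.06383.
eta = log(0.06383) = -2.7515

-2.7515


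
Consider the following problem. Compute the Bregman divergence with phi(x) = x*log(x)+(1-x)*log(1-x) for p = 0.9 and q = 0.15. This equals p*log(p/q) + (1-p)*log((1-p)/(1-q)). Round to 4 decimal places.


Bregman divergence with negative entropy generator:
D = p*log(p/q) + (1-p)*log((1-p)/(1-q)).
p = 0.9, q = 0.15.
p*log(p/q) = 0.9*log(0.9/0.15) = 1.612584.
(1-p)*log((1-p)/(1-q)) = 0.1*log(0.1/0.85) = -0.214007.
D = 1.612584 + -0.214007 = 1.3986

1.3986


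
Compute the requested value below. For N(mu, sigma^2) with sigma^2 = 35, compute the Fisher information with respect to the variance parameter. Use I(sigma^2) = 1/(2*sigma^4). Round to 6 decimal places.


Fisher information for variance: I(sigma^2) = 1/(2*sigma^4).
sigma^2 = 35, so sigma^4 = 1225.
I = 1/(2*1225) = 1/2450 = 0.000408

0.000408


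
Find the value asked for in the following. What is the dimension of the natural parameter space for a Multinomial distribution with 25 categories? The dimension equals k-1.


Exponential family dimension calculation:
For Multinomial with k=25 categories, dim = k-1 = 24.

24


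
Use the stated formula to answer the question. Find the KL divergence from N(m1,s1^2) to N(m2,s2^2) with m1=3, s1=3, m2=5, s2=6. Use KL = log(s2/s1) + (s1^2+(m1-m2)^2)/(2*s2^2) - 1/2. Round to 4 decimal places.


KL divergence between normal distributions:
KL = log(s2/s1) + (s1^2 + (m1-m2)^2)/(2*s2^2) - 1/2.
log(6/3) = 0.693147.
(3^2 + (3-5)^2)/(2*6^2) = (9 + 4)/72 = 0.180556.
KL = 0.693147 + 0.180556 - 0.5 = 0.3737

0.3737


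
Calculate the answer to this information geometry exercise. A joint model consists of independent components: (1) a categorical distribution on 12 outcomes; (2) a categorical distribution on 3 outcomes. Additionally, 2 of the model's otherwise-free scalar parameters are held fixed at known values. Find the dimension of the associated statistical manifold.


The dimension of a statistical manifold equals the number of free
(independent) real parameters of the model. For a product of independent
blocks the parameter counts add.
- categorical on 12 outcomes (probabilities sum to 1): 12-1 = 11.
- categorical on 3 outcomes (probabilities sum to 1): 3-1 = 2.
Total = 11 + 2 = 13.
2 parameter(s) fixed at known values: 13 - 2 = 11.
Dimension = 11

11


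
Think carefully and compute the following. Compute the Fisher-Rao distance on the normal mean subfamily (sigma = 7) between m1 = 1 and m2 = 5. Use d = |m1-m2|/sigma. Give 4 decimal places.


On the fixed-variance normal subfamily, geodesic distance = |m1-m2|/sigma.
|1 - 5| = 4.
sigma = 7.
d = 4/7 = 0.5714

0.5714


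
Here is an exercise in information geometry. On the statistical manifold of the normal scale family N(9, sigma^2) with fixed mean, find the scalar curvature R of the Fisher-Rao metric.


This family has a single free parameter, so its statistical manifold
is 1-dimensional. The Riemann curvature tensor of any 1-dimensional
Riemannian manifold vanishes identically, so R = 0.

0


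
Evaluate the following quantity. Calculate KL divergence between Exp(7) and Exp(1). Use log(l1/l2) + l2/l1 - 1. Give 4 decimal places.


KL divergence for exponential family:
KL = log(l1/l2) + l2/l1 - 1.
log(7/1) = 1.94591.
1/7 = 0.142857.
KL = 1.94591 + 0.142857 - 1 = 1.0888

1.0888


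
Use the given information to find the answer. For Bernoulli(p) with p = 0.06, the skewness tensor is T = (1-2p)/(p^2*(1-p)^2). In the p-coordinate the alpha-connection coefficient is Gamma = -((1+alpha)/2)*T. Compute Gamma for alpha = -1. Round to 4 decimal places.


Skewness (Amari-Chentsov) tensor: T = (1-2p)/(p^2*(1-p)^2).
p = 0.06, 1-2p = 0.88, p^2 = 0.0036, (1-p)^2 = 0.8836.
T = 0.88/(0.0036 * 0.8836) = 276.646044.
In the p-coordinate, Gamma^(alpha) = Gamma^(0) - (alpha/2)*T with Gamma^(0) = (1/2)*g'(p) = -T/2,
so Gamma^(alpha) = -((1+alpha)/2)*T.
alpha = -1, -(1+alpha)/2 = 0.0.
Gamma = 0.0 * 276.646044 = 0.0000

0.0000


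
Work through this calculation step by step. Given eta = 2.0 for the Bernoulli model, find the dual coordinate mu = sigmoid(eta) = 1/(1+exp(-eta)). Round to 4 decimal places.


Dual coordinate (expectation parameter) for Bernoulli:
mu = 1/(1+exp(-eta)).
eta = 2.0.
exp(-eta) = exp(-2.0) = 0.135335.
mu = 1/(1+0.135335) = 0.8808

0.8808


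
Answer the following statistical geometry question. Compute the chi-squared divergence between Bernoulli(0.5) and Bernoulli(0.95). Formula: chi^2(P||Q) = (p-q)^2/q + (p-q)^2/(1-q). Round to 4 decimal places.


Chi-squared divergence between Bernoulli distributions:
chi^2 = (p-q)^2/q + (p-q)^2/(1-q).
p = 0.5, q = 0.95, p-q = -0.45.
(p-q)^2 = 0.2025.
term1 = 0.2025/0.95 = 0.213158.
term2 = 0.2025/0.05 = 4.05.
chi^2 = 0.213158 + 4.05 = 4.2632

4.2632


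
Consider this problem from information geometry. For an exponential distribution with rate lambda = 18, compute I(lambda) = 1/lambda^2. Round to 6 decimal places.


Fisher information for exponential: I(lambda) = 1/lambda^2.
lambda = 18, lambda^2 = 324.
I = 1/324 = 0.003086

0.003086


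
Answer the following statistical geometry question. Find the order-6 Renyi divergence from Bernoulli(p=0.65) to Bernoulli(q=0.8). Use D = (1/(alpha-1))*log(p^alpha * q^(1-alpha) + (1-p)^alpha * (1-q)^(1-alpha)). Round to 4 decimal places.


Renyi divergence of order alpha between Bernoulli distributions:
D = (1/(alpha-1))*log(p^alpha * q^(1-alpha) + (1-p)^alpha * (1-q)^(1-alpha)).
alpha = 6, p = 0.65, q = 0.8.
p^alpha * q^(1-alpha) = 0.65^6 * 0.8^-5 = 0.23016.
(1-p)^alpha * (1-q)^(1-alpha) = 0.35^6 * 0.2^-5 = 5.74458.
sum = 0.23016 + 5.74458 = 5.97474.
D = (1/5)*log(5.97474) = 0.3575

0.3575


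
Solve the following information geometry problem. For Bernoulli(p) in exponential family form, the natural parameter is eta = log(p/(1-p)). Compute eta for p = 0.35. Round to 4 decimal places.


Natural parameter for Bernoulli: eta = log(p/(1-p)).
p = 0.35, 1-p = 0.65.
p/(1-p) = 0.538462.
eta = log(0.538462) = -0.6190

-0.6190


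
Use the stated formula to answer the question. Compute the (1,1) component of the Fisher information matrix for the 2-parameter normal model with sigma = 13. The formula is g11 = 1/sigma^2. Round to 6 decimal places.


For the 2-parameter normal family, the Fisher metric has:
  g11 = 1/sigma^2, g22 = 2/sigma^2.
sigma = 13, sigma^2 = 169.
g11 = 0.005917

0.005917


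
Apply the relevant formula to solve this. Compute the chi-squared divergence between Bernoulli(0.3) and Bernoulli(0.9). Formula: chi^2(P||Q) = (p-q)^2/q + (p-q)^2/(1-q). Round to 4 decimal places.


Chi-squared divergence between Bernoulli distributions:
chi^2 = (p-q)^2/q + (p-q)^2/(1-q).
p = 0.3, q = 0.9, p-q = -0.6.
(p-q)^2 = 0.36.
term1 = 0.36/0.9 = 0.4.
term2 = 0.36/0.1 = 3.6.
chi^2 = 0.4 + 3.6 = 4.0000

4.0000


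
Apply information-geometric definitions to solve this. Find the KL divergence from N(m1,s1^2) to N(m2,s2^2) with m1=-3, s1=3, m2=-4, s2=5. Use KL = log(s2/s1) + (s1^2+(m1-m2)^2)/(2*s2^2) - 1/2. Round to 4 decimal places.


KL divergence between normal distributions:
KL = log(s2/s1) + (s1^2 + (m1-m2)^2)/(2*s2^2) - 1/2.
log(5/3) = 0.510826.
(3^2 + (-3--4)^2)/(2*5^2) = (9 + 1)/50 = 0.2.
KL = 0.510826 + 0.2 - 0.5 = 0.2108

0.2108


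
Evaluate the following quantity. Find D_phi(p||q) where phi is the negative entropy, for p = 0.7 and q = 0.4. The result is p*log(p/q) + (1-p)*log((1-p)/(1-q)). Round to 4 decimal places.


Bregman divergence with negative entropy generator:
D = p*log(p/q) + (1-p)*log((1-p)/(1-q)).
p = 0.7, q = 0.4.
p*log(p/q) = 0.7*log(0.7/0.4) = 0.391731.
(1-p)*log((1-p)/(1-q)) = 0.3*log(0.3/0.6) = -0.207944.
D = 0.391731 + -0.207944 = 0.1838

0.1838


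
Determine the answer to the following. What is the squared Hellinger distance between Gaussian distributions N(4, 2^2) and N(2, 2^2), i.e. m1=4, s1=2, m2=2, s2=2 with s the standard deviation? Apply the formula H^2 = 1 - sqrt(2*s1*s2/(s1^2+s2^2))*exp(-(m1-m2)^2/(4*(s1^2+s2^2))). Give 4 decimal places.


Squared Hellinger distance for Gaussians:
H^2 = 1 - sqrt(2*s1*s2/(s1^2+s2^2)) * exp(-(m1-m2)^2/(4*(s1^2+s2^2))).
s1^2 = 4, s2^2 = 4, s1^2+s2^2 = 8.
sqrt(2*2*2/(8)) = 1.0.
(m1-m2)^2 = (2)^2 = 4.
exp(-4/(4*8)) = exp(-0.125) = 0.882497.
H^2 = 1 - 1.0*0.882497 = 0.1175

0.1175


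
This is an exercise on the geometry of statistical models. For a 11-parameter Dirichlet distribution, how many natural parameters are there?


Exponential family dimension calculation:
Dirichlet with 11 components has 11 natural parameters.

11


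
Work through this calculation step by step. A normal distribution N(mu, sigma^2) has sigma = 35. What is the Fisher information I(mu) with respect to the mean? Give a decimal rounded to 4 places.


The Fisher information for the mean of a normal distribution is I(mu) = 1/sigma^2.
sigma = 35, so sigma^2 = 1225.
I(mu) = 1/1225 = 0.0008

0.0008


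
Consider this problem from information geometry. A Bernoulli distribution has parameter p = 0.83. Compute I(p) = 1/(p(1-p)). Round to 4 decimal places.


For Bernoulli(p), Fisher information is I(p) = 1/(p*(1-p)).
p = 0.83, 1-p = 0.17.
p*(1-p) = 0.1411.
I(p) = 1/0.1411 = 7.0872

7.0872


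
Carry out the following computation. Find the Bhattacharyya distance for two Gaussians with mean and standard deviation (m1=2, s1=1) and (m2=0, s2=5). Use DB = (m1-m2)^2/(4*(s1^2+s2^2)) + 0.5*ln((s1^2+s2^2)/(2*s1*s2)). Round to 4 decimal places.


Bhattacharyya distance between two Gaussians:
DB = (m1-m2)^2/(4*(s1^2+s2^2)) + (1/2)*ln((s1^2+s2^2)/(2*s1*s2)).
(m1-m2)^2 = (2)^2 = 4.
s1^2+s2^2 = 1 + 25 = 26.
term1 = 4/104 = 0.038462.
term2 = 0.5*ln(26/10.0) = 0.477756.
DB = 0.038462 + 0.477756 = 0.5162

0.5162


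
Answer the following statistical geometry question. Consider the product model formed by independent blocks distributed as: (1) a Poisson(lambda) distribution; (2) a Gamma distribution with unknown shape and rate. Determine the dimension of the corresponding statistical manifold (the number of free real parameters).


The dimension of a statistical manifold equals the number of free
(independent) real parameters of the model. For a product of independent
blocks the parameter counts add.
- Poisson (lambda): 1.
- Gamma (shape, rate): 2.
Total = 1 + 2 = 3.
Dimension = 3

3


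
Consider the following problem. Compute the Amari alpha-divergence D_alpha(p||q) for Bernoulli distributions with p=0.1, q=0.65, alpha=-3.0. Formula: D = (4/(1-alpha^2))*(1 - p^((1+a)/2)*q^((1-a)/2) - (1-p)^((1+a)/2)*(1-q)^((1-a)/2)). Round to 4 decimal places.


Amari alpha-divergence:
D = (4/(1-alpha^2))*(1 - p^((1+a)/2)*q^((1-a)/2) - (1-p)^((1+a)/2)*(1-q)^((1-a)/2)).
alpha = -3.0, p = 0.1, q = 0.65.
e1 = (1+alpha)/2 = -1.0, e2 = (1-alpha)/2 = 2.0.
t1 = p^e1 * q^e2 = 0.1^-1.0 * 0.65^2.0 = 4.225.
t2 = (1-p)^e1 * (1-q)^e2 = 0.9^-1.0 * 0.35^2.0 = 0.136111.
4/(1-alpha^2) = -0.5.
D = -0.5*(1 - 4.225 - 0.136111) = 1.6806

1.6806


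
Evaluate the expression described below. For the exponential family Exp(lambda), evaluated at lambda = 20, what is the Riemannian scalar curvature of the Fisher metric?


This family has a single free parameter, so its statistical manifold
is 1-dimensional. The Riemann curvature tensor of any 1-dimensional
Riemannian manifold vanishes identically, so R = 0.

0


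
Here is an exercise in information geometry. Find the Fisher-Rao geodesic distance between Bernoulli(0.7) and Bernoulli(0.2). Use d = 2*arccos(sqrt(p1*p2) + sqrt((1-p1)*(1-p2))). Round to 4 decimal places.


Geodesic distance on Bernoulli manifold:
d(p1,p2) = 2*arccos(sqrt(p1*p2) + sqrt((1-p1)*(1-p2))).
sqrt(p1*p2) = sqrt(0.7*0.2) = 0.374166.
sqrt((1-p1)*(1-p2)) = sqrt(0.3*0.8) = 0.489898.
arg = 0.374166 + 0.489898 = 0.864064.
d = 2*arccos(0.864064) = 1.0550

1.0550


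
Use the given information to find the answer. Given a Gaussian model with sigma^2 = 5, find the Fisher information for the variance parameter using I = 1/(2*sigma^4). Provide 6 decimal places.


Fisher information for variance: I(sigma^2) = 1/(2*sigma^4).
sigma^2 = 5, so sigma^4 = 25.
I = 1/(2*25) = 1/50 = 0.020000

0.020000


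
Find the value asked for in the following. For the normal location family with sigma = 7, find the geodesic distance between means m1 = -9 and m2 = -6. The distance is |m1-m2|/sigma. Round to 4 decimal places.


On the fixed-variance normal subfamily, geodesic distance = |m1-m2|/sigma.
|-9 - -6| = 3.
sigma = 7.
d = 3/7 = 0.4286

0.4286


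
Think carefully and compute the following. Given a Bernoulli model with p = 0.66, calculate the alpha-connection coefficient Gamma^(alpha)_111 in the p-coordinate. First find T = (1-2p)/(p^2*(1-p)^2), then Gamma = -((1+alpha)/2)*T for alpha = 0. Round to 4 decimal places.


Skewness (Amari-Chentsov) tensor: T = (1-2p)/(p^2*(1-p)^2).
p = 0.66, 1-2p = -0.32, p^2 = 0.4356, (1-p)^2 = 0.1156.
T = -0.32/(0.4356 * 0.1156) = -6.354835.
In the p-coordinate, Gamma^(alpha) = Gamma^(0) - (alpha/2)*T with Gamma^(0) = (1/2)*g'(p) = -T/2,
so Gamma^(alpha) = -((1+alpha)/2)*T.
alpha = 0, -(1+alpha)/2 = -0.5.
Gamma = -0.5 * -6.354835 = 3.1774

3.1774


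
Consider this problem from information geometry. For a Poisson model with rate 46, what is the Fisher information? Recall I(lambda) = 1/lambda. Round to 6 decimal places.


Fisher information for Poisson: I(lambda) = 1/lambda.
lambda = 46.
I(lambda) = 1/46 = 0.021739

0.021739


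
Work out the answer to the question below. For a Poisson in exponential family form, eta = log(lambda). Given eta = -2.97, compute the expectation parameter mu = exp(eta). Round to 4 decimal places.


Expectation parameter for Poisson exponential family:
mu = exp(eta).
eta = -2.97.
mu = exp(-2.97) = 0.0513

0.0513
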